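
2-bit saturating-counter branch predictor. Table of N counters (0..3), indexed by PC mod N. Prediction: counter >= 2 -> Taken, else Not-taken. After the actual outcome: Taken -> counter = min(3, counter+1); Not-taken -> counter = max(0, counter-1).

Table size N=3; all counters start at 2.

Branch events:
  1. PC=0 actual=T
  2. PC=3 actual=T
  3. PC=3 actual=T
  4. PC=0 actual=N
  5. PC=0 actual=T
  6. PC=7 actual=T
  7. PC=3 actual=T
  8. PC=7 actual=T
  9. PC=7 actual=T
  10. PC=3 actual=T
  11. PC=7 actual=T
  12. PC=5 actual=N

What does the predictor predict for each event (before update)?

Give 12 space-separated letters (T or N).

Ev 1: PC=0 idx=0 pred=T actual=T -> ctr[0]=3
Ev 2: PC=3 idx=0 pred=T actual=T -> ctr[0]=3
Ev 3: PC=3 idx=0 pred=T actual=T -> ctr[0]=3
Ev 4: PC=0 idx=0 pred=T actual=N -> ctr[0]=2
Ev 5: PC=0 idx=0 pred=T actual=T -> ctr[0]=3
Ev 6: PC=7 idx=1 pred=T actual=T -> ctr[1]=3
Ev 7: PC=3 idx=0 pred=T actual=T -> ctr[0]=3
Ev 8: PC=7 idx=1 pred=T actual=T -> ctr[1]=3
Ev 9: PC=7 idx=1 pred=T actual=T -> ctr[1]=3
Ev 10: PC=3 idx=0 pred=T actual=T -> ctr[0]=3
Ev 11: PC=7 idx=1 pred=T actual=T -> ctr[1]=3
Ev 12: PC=5 idx=2 pred=T actual=N -> ctr[2]=1

Answer: T T T T T T T T T T T T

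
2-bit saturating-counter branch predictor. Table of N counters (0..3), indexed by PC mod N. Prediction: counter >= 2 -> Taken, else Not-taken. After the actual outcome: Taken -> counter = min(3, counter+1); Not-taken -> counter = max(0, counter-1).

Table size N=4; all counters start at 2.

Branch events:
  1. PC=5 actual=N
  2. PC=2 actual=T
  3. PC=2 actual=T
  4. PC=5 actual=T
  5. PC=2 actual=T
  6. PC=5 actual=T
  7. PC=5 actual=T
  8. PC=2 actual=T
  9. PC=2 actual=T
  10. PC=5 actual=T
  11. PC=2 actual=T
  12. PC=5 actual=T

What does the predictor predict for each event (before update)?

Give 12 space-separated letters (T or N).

Answer: T T T N T T T T T T T T

Derivation:
Ev 1: PC=5 idx=1 pred=T actual=N -> ctr[1]=1
Ev 2: PC=2 idx=2 pred=T actual=T -> ctr[2]=3
Ev 3: PC=2 idx=2 pred=T actual=T -> ctr[2]=3
Ev 4: PC=5 idx=1 pred=N actual=T -> ctr[1]=2
Ev 5: PC=2 idx=2 pred=T actual=T -> ctr[2]=3
Ev 6: PC=5 idx=1 pred=T actual=T -> ctr[1]=3
Ev 7: PC=5 idx=1 pred=T actual=T -> ctr[1]=3
Ev 8: PC=2 idx=2 pred=T actual=T -> ctr[2]=3
Ev 9: PC=2 idx=2 pred=T actual=T -> ctr[2]=3
Ev 10: PC=5 idx=1 pred=T actual=T -> ctr[1]=3
Ev 11: PC=2 idx=2 pred=T actual=T -> ctr[2]=3
Ev 12: PC=5 idx=1 pred=T actual=T -> ctr[1]=3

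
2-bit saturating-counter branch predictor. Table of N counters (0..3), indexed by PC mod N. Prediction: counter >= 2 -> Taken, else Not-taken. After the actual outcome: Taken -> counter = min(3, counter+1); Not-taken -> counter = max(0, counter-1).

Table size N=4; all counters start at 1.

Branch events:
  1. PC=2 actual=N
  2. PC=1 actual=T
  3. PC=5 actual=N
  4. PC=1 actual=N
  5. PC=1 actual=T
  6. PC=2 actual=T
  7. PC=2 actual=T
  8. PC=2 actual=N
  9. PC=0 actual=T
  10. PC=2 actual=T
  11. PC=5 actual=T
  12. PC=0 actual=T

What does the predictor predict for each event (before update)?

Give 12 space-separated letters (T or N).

Answer: N N T N N N N T N N N T

Derivation:
Ev 1: PC=2 idx=2 pred=N actual=N -> ctr[2]=0
Ev 2: PC=1 idx=1 pred=N actual=T -> ctr[1]=2
Ev 3: PC=5 idx=1 pred=T actual=N -> ctr[1]=1
Ev 4: PC=1 idx=1 pred=N actual=N -> ctr[1]=0
Ev 5: PC=1 idx=1 pred=N actual=T -> ctr[1]=1
Ev 6: PC=2 idx=2 pred=N actual=T -> ctr[2]=1
Ev 7: PC=2 idx=2 pred=N actual=T -> ctr[2]=2
Ev 8: PC=2 idx=2 pred=T actual=N -> ctr[2]=1
Ev 9: PC=0 idx=0 pred=N actual=T -> ctr[0]=2
Ev 10: PC=2 idx=2 pred=N actual=T -> ctr[2]=2
Ev 11: PC=5 idx=1 pred=N actual=T -> ctr[1]=2
Ev 12: PC=0 idx=0 pred=T actual=T -> ctr[0]=3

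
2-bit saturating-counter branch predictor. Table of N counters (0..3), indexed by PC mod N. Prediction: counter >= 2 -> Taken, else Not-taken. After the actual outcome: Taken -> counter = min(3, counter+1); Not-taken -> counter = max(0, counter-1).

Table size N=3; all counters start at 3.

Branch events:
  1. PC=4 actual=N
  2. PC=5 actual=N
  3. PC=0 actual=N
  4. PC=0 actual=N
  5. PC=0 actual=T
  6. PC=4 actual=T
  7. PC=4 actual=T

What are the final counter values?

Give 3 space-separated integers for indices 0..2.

Answer: 2 3 2

Derivation:
Ev 1: PC=4 idx=1 pred=T actual=N -> ctr[1]=2
Ev 2: PC=5 idx=2 pred=T actual=N -> ctr[2]=2
Ev 3: PC=0 idx=0 pred=T actual=N -> ctr[0]=2
Ev 4: PC=0 idx=0 pred=T actual=N -> ctr[0]=1
Ev 5: PC=0 idx=0 pred=N actual=T -> ctr[0]=2
Ev 6: PC=4 idx=1 pred=T actual=T -> ctr[1]=3
Ev 7: PC=4 idx=1 pred=T actual=T -> ctr[1]=3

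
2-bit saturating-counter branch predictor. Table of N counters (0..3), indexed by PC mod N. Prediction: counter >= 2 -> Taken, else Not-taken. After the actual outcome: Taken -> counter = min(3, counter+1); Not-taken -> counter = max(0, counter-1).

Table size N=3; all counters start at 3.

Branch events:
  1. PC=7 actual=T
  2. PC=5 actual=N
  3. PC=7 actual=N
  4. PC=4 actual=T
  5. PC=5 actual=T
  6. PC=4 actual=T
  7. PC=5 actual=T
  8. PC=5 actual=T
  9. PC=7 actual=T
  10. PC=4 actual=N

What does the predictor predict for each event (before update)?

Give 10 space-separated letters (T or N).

Answer: T T T T T T T T T T

Derivation:
Ev 1: PC=7 idx=1 pred=T actual=T -> ctr[1]=3
Ev 2: PC=5 idx=2 pred=T actual=N -> ctr[2]=2
Ev 3: PC=7 idx=1 pred=T actual=N -> ctr[1]=2
Ev 4: PC=4 idx=1 pred=T actual=T -> ctr[1]=3
Ev 5: PC=5 idx=2 pred=T actual=T -> ctr[2]=3
Ev 6: PC=4 idx=1 pred=T actual=T -> ctr[1]=3
Ev 7: PC=5 idx=2 pred=T actual=T -> ctr[2]=3
Ev 8: PC=5 idx=2 pred=T actual=T -> ctr[2]=3
Ev 9: PC=7 idx=1 pred=T actual=T -> ctr[1]=3
Ev 10: PC=4 idx=1 pred=T actual=N -> ctr[1]=2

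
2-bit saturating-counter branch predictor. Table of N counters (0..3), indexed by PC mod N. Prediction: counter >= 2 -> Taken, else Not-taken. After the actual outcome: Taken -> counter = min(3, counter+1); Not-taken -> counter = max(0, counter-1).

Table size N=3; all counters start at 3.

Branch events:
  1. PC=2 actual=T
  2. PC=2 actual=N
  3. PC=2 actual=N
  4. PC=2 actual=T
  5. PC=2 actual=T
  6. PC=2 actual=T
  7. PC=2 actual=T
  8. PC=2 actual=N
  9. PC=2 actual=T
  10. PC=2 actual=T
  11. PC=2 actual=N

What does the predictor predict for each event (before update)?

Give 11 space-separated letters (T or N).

Answer: T T T N T T T T T T T

Derivation:
Ev 1: PC=2 idx=2 pred=T actual=T -> ctr[2]=3
Ev 2: PC=2 idx=2 pred=T actual=N -> ctr[2]=2
Ev 3: PC=2 idx=2 pred=T actual=N -> ctr[2]=1
Ev 4: PC=2 idx=2 pred=N actual=T -> ctr[2]=2
Ev 5: PC=2 idx=2 pred=T actual=T -> ctr[2]=3
Ev 6: PC=2 idx=2 pred=T actual=T -> ctr[2]=3
Ev 7: PC=2 idx=2 pred=T actual=T -> ctr[2]=3
Ev 8: PC=2 idx=2 pred=T actual=N -> ctr[2]=2
Ev 9: PC=2 idx=2 pred=T actual=T -> ctr[2]=3
Ev 10: PC=2 idx=2 pred=T actual=T -> ctr[2]=3
Ev 11: PC=2 idx=2 pred=T actual=N -> ctr[2]=2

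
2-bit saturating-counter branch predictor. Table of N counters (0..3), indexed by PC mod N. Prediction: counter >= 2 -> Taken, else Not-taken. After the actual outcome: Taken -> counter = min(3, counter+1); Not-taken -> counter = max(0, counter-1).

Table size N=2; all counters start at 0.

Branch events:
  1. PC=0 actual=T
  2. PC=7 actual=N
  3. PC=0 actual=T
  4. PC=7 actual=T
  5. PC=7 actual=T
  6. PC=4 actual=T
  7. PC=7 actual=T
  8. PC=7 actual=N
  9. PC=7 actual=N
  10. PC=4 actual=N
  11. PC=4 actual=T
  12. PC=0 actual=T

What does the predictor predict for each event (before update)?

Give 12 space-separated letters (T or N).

Answer: N N N N N T T T T T T T

Derivation:
Ev 1: PC=0 idx=0 pred=N actual=T -> ctr[0]=1
Ev 2: PC=7 idx=1 pred=N actual=N -> ctr[1]=0
Ev 3: PC=0 idx=0 pred=N actual=T -> ctr[0]=2
Ev 4: PC=7 idx=1 pred=N actual=T -> ctr[1]=1
Ev 5: PC=7 idx=1 pred=N actual=T -> ctr[1]=2
Ev 6: PC=4 idx=0 pred=T actual=T -> ctr[0]=3
Ev 7: PC=7 idx=1 pred=T actual=T -> ctr[1]=3
Ev 8: PC=7 idx=1 pred=T actual=N -> ctr[1]=2
Ev 9: PC=7 idx=1 pred=T actual=N -> ctr[1]=1
Ev 10: PC=4 idx=0 pred=T actual=N -> ctr[0]=2
Ev 11: PC=4 idx=0 pred=T actual=T -> ctr[0]=3
Ev 12: PC=0 idx=0 pred=T actual=T -> ctr[0]=3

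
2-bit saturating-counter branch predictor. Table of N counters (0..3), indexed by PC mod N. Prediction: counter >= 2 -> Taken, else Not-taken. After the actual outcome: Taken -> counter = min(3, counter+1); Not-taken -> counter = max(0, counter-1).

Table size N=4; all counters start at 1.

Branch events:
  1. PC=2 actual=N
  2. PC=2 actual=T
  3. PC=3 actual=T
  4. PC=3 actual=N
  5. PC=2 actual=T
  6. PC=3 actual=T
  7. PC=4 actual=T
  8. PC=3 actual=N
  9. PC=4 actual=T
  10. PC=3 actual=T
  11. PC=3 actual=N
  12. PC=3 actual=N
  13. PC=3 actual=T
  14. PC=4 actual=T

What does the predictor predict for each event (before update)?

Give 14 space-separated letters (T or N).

Answer: N N N T N N N T T N T N N T

Derivation:
Ev 1: PC=2 idx=2 pred=N actual=N -> ctr[2]=0
Ev 2: PC=2 idx=2 pred=N actual=T -> ctr[2]=1
Ev 3: PC=3 idx=3 pred=N actual=T -> ctr[3]=2
Ev 4: PC=3 idx=3 pred=T actual=N -> ctr[3]=1
Ev 5: PC=2 idx=2 pred=N actual=T -> ctr[2]=2
Ev 6: PC=3 idx=3 pred=N actual=T -> ctr[3]=2
Ev 7: PC=4 idx=0 pred=N actual=T -> ctr[0]=2
Ev 8: PC=3 idx=3 pred=T actual=N -> ctr[3]=1
Ev 9: PC=4 idx=0 pred=T actual=T -> ctr[0]=3
Ev 10: PC=3 idx=3 pred=N actual=T -> ctr[3]=2
Ev 11: PC=3 idx=3 pred=T actual=N -> ctr[3]=1
Ev 12: PC=3 idx=3 pred=N actual=N -> ctr[3]=0
Ev 13: PC=3 idx=3 pred=N actual=T -> ctr[3]=1
Ev 14: PC=4 idx=0 pred=T actual=T -> ctr[0]=3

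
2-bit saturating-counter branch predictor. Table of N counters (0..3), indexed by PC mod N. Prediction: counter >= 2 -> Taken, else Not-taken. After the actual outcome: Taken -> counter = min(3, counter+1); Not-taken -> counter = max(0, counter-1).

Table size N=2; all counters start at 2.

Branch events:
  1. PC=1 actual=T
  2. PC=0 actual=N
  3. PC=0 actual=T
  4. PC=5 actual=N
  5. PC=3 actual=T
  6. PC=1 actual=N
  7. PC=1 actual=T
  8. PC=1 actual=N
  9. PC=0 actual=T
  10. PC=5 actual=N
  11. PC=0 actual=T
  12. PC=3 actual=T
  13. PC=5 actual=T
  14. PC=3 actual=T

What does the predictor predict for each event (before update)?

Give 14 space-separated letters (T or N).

Ev 1: PC=1 idx=1 pred=T actual=T -> ctr[1]=3
Ev 2: PC=0 idx=0 pred=T actual=N -> ctr[0]=1
Ev 3: PC=0 idx=0 pred=N actual=T -> ctr[0]=2
Ev 4: PC=5 idx=1 pred=T actual=N -> ctr[1]=2
Ev 5: PC=3 idx=1 pred=T actual=T -> ctr[1]=3
Ev 6: PC=1 idx=1 pred=T actual=N -> ctr[1]=2
Ev 7: PC=1 idx=1 pred=T actual=T -> ctr[1]=3
Ev 8: PC=1 idx=1 pred=T actual=N -> ctr[1]=2
Ev 9: PC=0 idx=0 pred=T actual=T -> ctr[0]=3
Ev 10: PC=5 idx=1 pred=T actual=N -> ctr[1]=1
Ev 11: PC=0 idx=0 pred=T actual=T -> ctr[0]=3
Ev 12: PC=3 idx=1 pred=N actual=T -> ctr[1]=2
Ev 13: PC=5 idx=1 pred=T actual=T -> ctr[1]=3
Ev 14: PC=3 idx=1 pred=T actual=T -> ctr[1]=3

Answer: T T N T T T T T T T T N T T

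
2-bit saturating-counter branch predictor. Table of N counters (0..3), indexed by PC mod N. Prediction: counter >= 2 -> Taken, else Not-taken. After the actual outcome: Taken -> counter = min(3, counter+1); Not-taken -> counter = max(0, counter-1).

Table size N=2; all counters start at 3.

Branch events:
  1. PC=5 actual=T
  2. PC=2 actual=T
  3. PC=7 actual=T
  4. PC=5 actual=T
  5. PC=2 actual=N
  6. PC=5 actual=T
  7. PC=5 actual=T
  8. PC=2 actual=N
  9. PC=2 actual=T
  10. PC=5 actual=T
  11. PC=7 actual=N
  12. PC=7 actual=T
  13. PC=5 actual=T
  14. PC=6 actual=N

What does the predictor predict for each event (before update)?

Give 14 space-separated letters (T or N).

Answer: T T T T T T T T N T T T T T

Derivation:
Ev 1: PC=5 idx=1 pred=T actual=T -> ctr[1]=3
Ev 2: PC=2 idx=0 pred=T actual=T -> ctr[0]=3
Ev 3: PC=7 idx=1 pred=T actual=T -> ctr[1]=3
Ev 4: PC=5 idx=1 pred=T actual=T -> ctr[1]=3
Ev 5: PC=2 idx=0 pred=T actual=N -> ctr[0]=2
Ev 6: PC=5 idx=1 pred=T actual=T -> ctr[1]=3
Ev 7: PC=5 idx=1 pred=T actual=T -> ctr[1]=3
Ev 8: PC=2 idx=0 pred=T actual=N -> ctr[0]=1
Ev 9: PC=2 idx=0 pred=N actual=T -> ctr[0]=2
Ev 10: PC=5 idx=1 pred=T actual=T -> ctr[1]=3
Ev 11: PC=7 idx=1 pred=T actual=N -> ctr[1]=2
Ev 12: PC=7 idx=1 pred=T actual=T -> ctr[1]=3
Ev 13: PC=5 idx=1 pred=T actual=T -> ctr[1]=3
Ev 14: PC=6 idx=0 pred=T actual=N -> ctr[0]=1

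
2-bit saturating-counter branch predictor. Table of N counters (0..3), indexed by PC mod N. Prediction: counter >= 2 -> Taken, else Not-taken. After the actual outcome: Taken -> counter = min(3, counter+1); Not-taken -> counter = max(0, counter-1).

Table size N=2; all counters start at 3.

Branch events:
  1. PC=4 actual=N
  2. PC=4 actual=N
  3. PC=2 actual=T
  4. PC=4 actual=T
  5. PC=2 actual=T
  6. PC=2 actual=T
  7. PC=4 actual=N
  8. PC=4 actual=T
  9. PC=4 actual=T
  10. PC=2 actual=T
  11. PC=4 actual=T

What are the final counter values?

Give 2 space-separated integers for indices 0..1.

Ev 1: PC=4 idx=0 pred=T actual=N -> ctr[0]=2
Ev 2: PC=4 idx=0 pred=T actual=N -> ctr[0]=1
Ev 3: PC=2 idx=0 pred=N actual=T -> ctr[0]=2
Ev 4: PC=4 idx=0 pred=T actual=T -> ctr[0]=3
Ev 5: PC=2 idx=0 pred=T actual=T -> ctr[0]=3
Ev 6: PC=2 idx=0 pred=T actual=T -> ctr[0]=3
Ev 7: PC=4 idx=0 pred=T actual=N -> ctr[0]=2
Ev 8: PC=4 idx=0 pred=T actual=T -> ctr[0]=3
Ev 9: PC=4 idx=0 pred=T actual=T -> ctr[0]=3
Ev 10: PC=2 idx=0 pred=T actual=T -> ctr[0]=3
Ev 11: PC=4 idx=0 pred=T actual=T -> ctr[0]=3

Answer: 3 3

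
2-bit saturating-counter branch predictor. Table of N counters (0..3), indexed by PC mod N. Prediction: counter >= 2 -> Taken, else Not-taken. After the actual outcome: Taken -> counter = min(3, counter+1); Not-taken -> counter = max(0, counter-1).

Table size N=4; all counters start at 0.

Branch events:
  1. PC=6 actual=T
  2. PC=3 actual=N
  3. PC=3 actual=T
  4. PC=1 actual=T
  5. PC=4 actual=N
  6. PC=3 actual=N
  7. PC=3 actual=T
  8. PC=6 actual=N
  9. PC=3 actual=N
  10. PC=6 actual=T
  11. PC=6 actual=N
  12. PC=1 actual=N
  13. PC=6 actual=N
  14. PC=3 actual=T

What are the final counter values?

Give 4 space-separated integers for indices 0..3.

Answer: 0 0 0 1

Derivation:
Ev 1: PC=6 idx=2 pred=N actual=T -> ctr[2]=1
Ev 2: PC=3 idx=3 pred=N actual=N -> ctr[3]=0
Ev 3: PC=3 idx=3 pred=N actual=T -> ctr[3]=1
Ev 4: PC=1 idx=1 pred=N actual=T -> ctr[1]=1
Ev 5: PC=4 idx=0 pred=N actual=N -> ctr[0]=0
Ev 6: PC=3 idx=3 pred=N actual=N -> ctr[3]=0
Ev 7: PC=3 idx=3 pred=N actual=T -> ctr[3]=1
Ev 8: PC=6 idx=2 pred=N actual=N -> ctr[2]=0
Ev 9: PC=3 idx=3 pred=N actual=N -> ctr[3]=0
Ev 10: PC=6 idx=2 pred=N actual=T -> ctr[2]=1
Ev 11: PC=6 idx=2 pred=N actual=N -> ctr[2]=0
Ev 12: PC=1 idx=1 pred=N actual=N -> ctr[1]=0
Ev 13: PC=6 idx=2 pred=N actual=N -> ctr[2]=0
Ev 14: PC=3 idx=3 pred=N actual=T -> ctr[3]=1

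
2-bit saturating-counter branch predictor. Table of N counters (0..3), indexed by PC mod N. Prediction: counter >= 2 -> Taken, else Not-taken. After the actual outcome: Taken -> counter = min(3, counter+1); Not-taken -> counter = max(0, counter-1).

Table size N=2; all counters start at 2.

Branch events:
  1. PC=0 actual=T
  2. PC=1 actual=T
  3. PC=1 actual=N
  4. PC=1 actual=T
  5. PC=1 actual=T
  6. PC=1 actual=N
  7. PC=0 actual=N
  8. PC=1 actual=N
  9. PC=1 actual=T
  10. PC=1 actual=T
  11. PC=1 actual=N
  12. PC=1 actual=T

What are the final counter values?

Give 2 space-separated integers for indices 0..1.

Ev 1: PC=0 idx=0 pred=T actual=T -> ctr[0]=3
Ev 2: PC=1 idx=1 pred=T actual=T -> ctr[1]=3
Ev 3: PC=1 idx=1 pred=T actual=N -> ctr[1]=2
Ev 4: PC=1 idx=1 pred=T actual=T -> ctr[1]=3
Ev 5: PC=1 idx=1 pred=T actual=T -> ctr[1]=3
Ev 6: PC=1 idx=1 pred=T actual=N -> ctr[1]=2
Ev 7: PC=0 idx=0 pred=T actual=N -> ctr[0]=2
Ev 8: PC=1 idx=1 pred=T actual=N -> ctr[1]=1
Ev 9: PC=1 idx=1 pred=N actual=T -> ctr[1]=2
Ev 10: PC=1 idx=1 pred=T actual=T -> ctr[1]=3
Ev 11: PC=1 idx=1 pred=T actual=N -> ctr[1]=2
Ev 12: PC=1 idx=1 pred=T actual=T -> ctr[1]=3

Answer: 2 3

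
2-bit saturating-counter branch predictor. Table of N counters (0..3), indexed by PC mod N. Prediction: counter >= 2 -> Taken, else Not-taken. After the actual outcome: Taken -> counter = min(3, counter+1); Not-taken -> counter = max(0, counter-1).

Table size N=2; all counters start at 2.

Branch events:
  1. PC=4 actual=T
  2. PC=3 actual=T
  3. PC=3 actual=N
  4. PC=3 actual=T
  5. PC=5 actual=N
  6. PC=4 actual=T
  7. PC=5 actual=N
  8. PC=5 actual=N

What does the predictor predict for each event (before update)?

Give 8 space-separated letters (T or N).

Answer: T T T T T T T N

Derivation:
Ev 1: PC=4 idx=0 pred=T actual=T -> ctr[0]=3
Ev 2: PC=3 idx=1 pred=T actual=T -> ctr[1]=3
Ev 3: PC=3 idx=1 pred=T actual=N -> ctr[1]=2
Ev 4: PC=3 idx=1 pred=T actual=T -> ctr[1]=3
Ev 5: PC=5 idx=1 pred=T actual=N -> ctr[1]=2
Ev 6: PC=4 idx=0 pred=T actual=T -> ctr[0]=3
Ev 7: PC=5 idx=1 pred=T actual=N -> ctr[1]=1
Ev 8: PC=5 idx=1 pred=N actual=N -> ctr[1]=0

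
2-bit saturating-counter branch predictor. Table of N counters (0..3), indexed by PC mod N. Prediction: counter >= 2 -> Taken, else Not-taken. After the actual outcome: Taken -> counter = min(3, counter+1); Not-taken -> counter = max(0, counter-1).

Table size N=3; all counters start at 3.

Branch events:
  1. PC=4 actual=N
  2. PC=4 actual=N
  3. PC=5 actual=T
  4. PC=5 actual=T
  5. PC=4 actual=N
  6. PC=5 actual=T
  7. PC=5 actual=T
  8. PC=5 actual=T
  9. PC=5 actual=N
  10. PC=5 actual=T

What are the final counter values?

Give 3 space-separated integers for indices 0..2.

Answer: 3 0 3

Derivation:
Ev 1: PC=4 idx=1 pred=T actual=N -> ctr[1]=2
Ev 2: PC=4 idx=1 pred=T actual=N -> ctr[1]=1
Ev 3: PC=5 idx=2 pred=T actual=T -> ctr[2]=3
Ev 4: PC=5 idx=2 pred=T actual=T -> ctr[2]=3
Ev 5: PC=4 idx=1 pred=N actual=N -> ctr[1]=0
Ev 6: PC=5 idx=2 pred=T actual=T -> ctr[2]=3
Ev 7: PC=5 idx=2 pred=T actual=T -> ctr[2]=3
Ev 8: PC=5 idx=2 pred=T actual=T -> ctr[2]=3
Ev 9: PC=5 idx=2 pred=T actual=N -> ctr[2]=2
Ev 10: PC=5 idx=2 pred=T actual=T -> ctr[2]=3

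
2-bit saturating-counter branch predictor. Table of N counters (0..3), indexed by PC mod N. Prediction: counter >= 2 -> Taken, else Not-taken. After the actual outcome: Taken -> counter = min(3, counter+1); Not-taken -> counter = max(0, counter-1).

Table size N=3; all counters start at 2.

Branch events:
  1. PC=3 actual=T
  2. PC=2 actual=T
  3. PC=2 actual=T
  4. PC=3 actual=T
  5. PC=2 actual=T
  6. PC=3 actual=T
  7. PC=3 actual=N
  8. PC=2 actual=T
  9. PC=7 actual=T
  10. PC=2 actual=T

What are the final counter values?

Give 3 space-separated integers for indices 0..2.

Answer: 2 3 3

Derivation:
Ev 1: PC=3 idx=0 pred=T actual=T -> ctr[0]=3
Ev 2: PC=2 idx=2 pred=T actual=T -> ctr[2]=3
Ev 3: PC=2 idx=2 pred=T actual=T -> ctr[2]=3
Ev 4: PC=3 idx=0 pred=T actual=T -> ctr[0]=3
Ev 5: PC=2 idx=2 pred=T actual=T -> ctr[2]=3
Ev 6: PC=3 idx=0 pred=T actual=T -> ctr[0]=3
Ev 7: PC=3 idx=0 pred=T actual=N -> ctr[0]=2
Ev 8: PC=2 idx=2 pred=T actual=T -> ctr[2]=3
Ev 9: PC=7 idx=1 pred=T actual=T -> ctr[1]=3
Ev 10: PC=2 idx=2 pred=T actual=T -> ctr[2]=3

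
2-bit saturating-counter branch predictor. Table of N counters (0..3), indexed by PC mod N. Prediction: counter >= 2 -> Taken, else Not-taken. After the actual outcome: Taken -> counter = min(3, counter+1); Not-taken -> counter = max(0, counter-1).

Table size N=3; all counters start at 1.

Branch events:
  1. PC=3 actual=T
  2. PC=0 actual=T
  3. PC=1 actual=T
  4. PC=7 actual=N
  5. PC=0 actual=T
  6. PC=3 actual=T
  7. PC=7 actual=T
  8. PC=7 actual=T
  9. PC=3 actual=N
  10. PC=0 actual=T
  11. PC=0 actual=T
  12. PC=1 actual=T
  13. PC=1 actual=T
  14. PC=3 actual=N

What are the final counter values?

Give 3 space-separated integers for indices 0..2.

Answer: 2 3 1

Derivation:
Ev 1: PC=3 idx=0 pred=N actual=T -> ctr[0]=2
Ev 2: PC=0 idx=0 pred=T actual=T -> ctr[0]=3
Ev 3: PC=1 idx=1 pred=N actual=T -> ctr[1]=2
Ev 4: PC=7 idx=1 pred=T actual=N -> ctr[1]=1
Ev 5: PC=0 idx=0 pred=T actual=T -> ctr[0]=3
Ev 6: PC=3 idx=0 pred=T actual=T -> ctr[0]=3
Ev 7: PC=7 idx=1 pred=N actual=T -> ctr[1]=2
Ev 8: PC=7 idx=1 pred=T actual=T -> ctr[1]=3
Ev 9: PC=3 idx=0 pred=T actual=N -> ctr[0]=2
Ev 10: PC=0 idx=0 pred=T actual=T -> ctr[0]=3
Ev 11: PC=0 idx=0 pred=T actual=T -> ctr[0]=3
Ev 12: PC=1 idx=1 pred=T actual=T -> ctr[1]=3
Ev 13: PC=1 idx=1 pred=T actual=T -> ctr[1]=3
Ev 14: PC=3 idx=0 pred=T actual=N -> ctr[0]=2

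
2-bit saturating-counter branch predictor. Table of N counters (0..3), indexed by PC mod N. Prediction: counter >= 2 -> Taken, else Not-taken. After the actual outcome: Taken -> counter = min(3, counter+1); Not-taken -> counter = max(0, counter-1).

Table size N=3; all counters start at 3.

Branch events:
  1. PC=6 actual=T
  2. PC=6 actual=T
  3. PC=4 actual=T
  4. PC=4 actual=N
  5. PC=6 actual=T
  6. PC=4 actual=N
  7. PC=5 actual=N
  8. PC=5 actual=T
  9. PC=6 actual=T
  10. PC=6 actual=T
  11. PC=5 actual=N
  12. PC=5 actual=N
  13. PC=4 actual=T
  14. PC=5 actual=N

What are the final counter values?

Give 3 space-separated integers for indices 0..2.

Ev 1: PC=6 idx=0 pred=T actual=T -> ctr[0]=3
Ev 2: PC=6 idx=0 pred=T actual=T -> ctr[0]=3
Ev 3: PC=4 idx=1 pred=T actual=T -> ctr[1]=3
Ev 4: PC=4 idx=1 pred=T actual=N -> ctr[1]=2
Ev 5: PC=6 idx=0 pred=T actual=T -> ctr[0]=3
Ev 6: PC=4 idx=1 pred=T actual=N -> ctr[1]=1
Ev 7: PC=5 idx=2 pred=T actual=N -> ctr[2]=2
Ev 8: PC=5 idx=2 pred=T actual=T -> ctr[2]=3
Ev 9: PC=6 idx=0 pred=T actual=T -> ctr[0]=3
Ev 10: PC=6 idx=0 pred=T actual=T -> ctr[0]=3
Ev 11: PC=5 idx=2 pred=T actual=N -> ctr[2]=2
Ev 12: PC=5 idx=2 pred=T actual=N -> ctr[2]=1
Ev 13: PC=4 idx=1 pred=N actual=T -> ctr[1]=2
Ev 14: PC=5 idx=2 pred=N actual=N -> ctr[2]=0

Answer: 3 2 0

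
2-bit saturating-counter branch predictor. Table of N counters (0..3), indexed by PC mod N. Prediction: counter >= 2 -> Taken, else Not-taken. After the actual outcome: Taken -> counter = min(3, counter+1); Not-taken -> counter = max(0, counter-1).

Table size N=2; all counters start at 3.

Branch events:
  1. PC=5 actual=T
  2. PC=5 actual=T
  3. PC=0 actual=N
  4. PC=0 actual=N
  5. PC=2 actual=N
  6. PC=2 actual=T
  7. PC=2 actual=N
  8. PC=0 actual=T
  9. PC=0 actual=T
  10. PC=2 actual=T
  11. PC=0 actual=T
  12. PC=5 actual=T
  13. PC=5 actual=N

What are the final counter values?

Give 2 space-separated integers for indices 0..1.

Ev 1: PC=5 idx=1 pred=T actual=T -> ctr[1]=3
Ev 2: PC=5 idx=1 pred=T actual=T -> ctr[1]=3
Ev 3: PC=0 idx=0 pred=T actual=N -> ctr[0]=2
Ev 4: PC=0 idx=0 pred=T actual=N -> ctr[0]=1
Ev 5: PC=2 idx=0 pred=N actual=N -> ctr[0]=0
Ev 6: PC=2 idx=0 pred=N actual=T -> ctr[0]=1
Ev 7: PC=2 idx=0 pred=N actual=N -> ctr[0]=0
Ev 8: PC=0 idx=0 pred=N actual=T -> ctr[0]=1
Ev 9: PC=0 idx=0 pred=N actual=T -> ctr[0]=2
Ev 10: PC=2 idx=0 pred=T actual=T -> ctr[0]=3
Ev 11: PC=0 idx=0 pred=T actual=T -> ctr[0]=3
Ev 12: PC=5 idx=1 pred=T actual=T -> ctr[1]=3
Ev 13: PC=5 idx=1 pred=T actual=N -> ctr[1]=2

Answer: 3 2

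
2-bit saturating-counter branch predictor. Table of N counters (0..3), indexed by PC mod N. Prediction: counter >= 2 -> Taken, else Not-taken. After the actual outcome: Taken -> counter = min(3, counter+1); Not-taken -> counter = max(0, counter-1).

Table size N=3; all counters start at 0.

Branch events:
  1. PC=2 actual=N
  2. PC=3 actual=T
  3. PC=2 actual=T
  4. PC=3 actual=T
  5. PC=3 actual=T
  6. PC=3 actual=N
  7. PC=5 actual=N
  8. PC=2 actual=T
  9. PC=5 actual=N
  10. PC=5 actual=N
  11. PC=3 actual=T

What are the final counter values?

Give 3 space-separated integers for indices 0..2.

Ev 1: PC=2 idx=2 pred=N actual=N -> ctr[2]=0
Ev 2: PC=3 idx=0 pred=N actual=T -> ctr[0]=1
Ev 3: PC=2 idx=2 pred=N actual=T -> ctr[2]=1
Ev 4: PC=3 idx=0 pred=N actual=T -> ctr[0]=2
Ev 5: PC=3 idx=0 pred=T actual=T -> ctr[0]=3
Ev 6: PC=3 idx=0 pred=T actual=N -> ctr[0]=2
Ev 7: PC=5 idx=2 pred=N actual=N -> ctr[2]=0
Ev 8: PC=2 idx=2 pred=N actual=T -> ctr[2]=1
Ev 9: PC=5 idx=2 pred=N actual=N -> ctr[2]=0
Ev 10: PC=5 idx=2 pred=N actual=N -> ctr[2]=0
Ev 11: PC=3 idx=0 pred=T actual=T -> ctr[0]=3

Answer: 3 0 0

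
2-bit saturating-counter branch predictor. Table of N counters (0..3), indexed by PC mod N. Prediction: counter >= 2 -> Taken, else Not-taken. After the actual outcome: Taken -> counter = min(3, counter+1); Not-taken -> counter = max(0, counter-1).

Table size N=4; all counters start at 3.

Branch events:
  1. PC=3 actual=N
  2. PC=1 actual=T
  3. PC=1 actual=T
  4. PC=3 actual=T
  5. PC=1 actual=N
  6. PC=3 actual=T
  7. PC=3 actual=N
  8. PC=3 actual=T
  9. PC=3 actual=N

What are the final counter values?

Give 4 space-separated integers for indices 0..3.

Answer: 3 2 3 2

Derivation:
Ev 1: PC=3 idx=3 pred=T actual=N -> ctr[3]=2
Ev 2: PC=1 idx=1 pred=T actual=T -> ctr[1]=3
Ev 3: PC=1 idx=1 pred=T actual=T -> ctr[1]=3
Ev 4: PC=3 idx=3 pred=T actual=T -> ctr[3]=3
Ev 5: PC=1 idx=1 pred=T actual=N -> ctr[1]=2
Ev 6: PC=3 idx=3 pred=T actual=T -> ctr[3]=3
Ev 7: PC=3 idx=3 pred=T actual=N -> ctr[3]=2
Ev 8: PC=3 idx=3 pred=T actual=T -> ctr[3]=3
Ev 9: PC=3 idx=3 pred=T actual=N -> ctr[3]=2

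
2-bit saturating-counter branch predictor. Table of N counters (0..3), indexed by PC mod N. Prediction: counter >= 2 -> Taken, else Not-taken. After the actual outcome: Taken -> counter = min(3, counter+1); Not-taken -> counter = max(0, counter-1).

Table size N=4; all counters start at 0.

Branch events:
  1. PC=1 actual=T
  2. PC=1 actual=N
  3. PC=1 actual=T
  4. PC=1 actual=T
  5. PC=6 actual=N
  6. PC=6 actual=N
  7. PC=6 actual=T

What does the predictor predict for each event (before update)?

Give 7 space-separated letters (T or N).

Ev 1: PC=1 idx=1 pred=N actual=T -> ctr[1]=1
Ev 2: PC=1 idx=1 pred=N actual=N -> ctr[1]=0
Ev 3: PC=1 idx=1 pred=N actual=T -> ctr[1]=1
Ev 4: PC=1 idx=1 pred=N actual=T -> ctr[1]=2
Ev 5: PC=6 idx=2 pred=N actual=N -> ctr[2]=0
Ev 6: PC=6 idx=2 pred=N actual=N -> ctr[2]=0
Ev 7: PC=6 idx=2 pred=N actual=T -> ctr[2]=1

Answer: N N N N N N N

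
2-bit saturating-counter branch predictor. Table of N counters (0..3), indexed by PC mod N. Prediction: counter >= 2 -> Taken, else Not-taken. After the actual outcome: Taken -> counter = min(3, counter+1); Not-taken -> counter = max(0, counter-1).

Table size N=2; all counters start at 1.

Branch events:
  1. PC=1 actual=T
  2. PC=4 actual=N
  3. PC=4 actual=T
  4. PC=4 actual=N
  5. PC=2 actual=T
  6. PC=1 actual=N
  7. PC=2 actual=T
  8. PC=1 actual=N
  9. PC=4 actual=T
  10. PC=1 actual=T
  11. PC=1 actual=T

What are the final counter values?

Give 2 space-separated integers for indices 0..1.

Ev 1: PC=1 idx=1 pred=N actual=T -> ctr[1]=2
Ev 2: PC=4 idx=0 pred=N actual=N -> ctr[0]=0
Ev 3: PC=4 idx=0 pred=N actual=T -> ctr[0]=1
Ev 4: PC=4 idx=0 pred=N actual=N -> ctr[0]=0
Ev 5: PC=2 idx=0 pred=N actual=T -> ctr[0]=1
Ev 6: PC=1 idx=1 pred=T actual=N -> ctr[1]=1
Ev 7: PC=2 idx=0 pred=N actual=T -> ctr[0]=2
Ev 8: PC=1 idx=1 pred=N actual=N -> ctr[1]=0
Ev 9: PC=4 idx=0 pred=T actual=T -> ctr[0]=3
Ev 10: PC=1 idx=1 pred=N actual=T -> ctr[1]=1
Ev 11: PC=1 idx=1 pred=N actual=T -> ctr[1]=2

Answer: 3 2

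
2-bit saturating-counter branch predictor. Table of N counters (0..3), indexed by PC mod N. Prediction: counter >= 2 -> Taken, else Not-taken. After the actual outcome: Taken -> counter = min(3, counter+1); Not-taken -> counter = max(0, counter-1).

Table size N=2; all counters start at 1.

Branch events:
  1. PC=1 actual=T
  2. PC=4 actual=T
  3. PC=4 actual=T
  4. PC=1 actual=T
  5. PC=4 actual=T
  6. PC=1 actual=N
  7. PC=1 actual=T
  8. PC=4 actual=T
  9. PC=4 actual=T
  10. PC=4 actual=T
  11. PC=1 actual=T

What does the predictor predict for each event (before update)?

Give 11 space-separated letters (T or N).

Ev 1: PC=1 idx=1 pred=N actual=T -> ctr[1]=2
Ev 2: PC=4 idx=0 pred=N actual=T -> ctr[0]=2
Ev 3: PC=4 idx=0 pred=T actual=T -> ctr[0]=3
Ev 4: PC=1 idx=1 pred=T actual=T -> ctr[1]=3
Ev 5: PC=4 idx=0 pred=T actual=T -> ctr[0]=3
Ev 6: PC=1 idx=1 pred=T actual=N -> ctr[1]=2
Ev 7: PC=1 idx=1 pred=T actual=T -> ctr[1]=3
Ev 8: PC=4 idx=0 pred=T actual=T -> ctr[0]=3
Ev 9: PC=4 idx=0 pred=T actual=T -> ctr[0]=3
Ev 10: PC=4 idx=0 pred=T actual=T -> ctr[0]=3
Ev 11: PC=1 idx=1 pred=T actual=T -> ctr[1]=3

Answer: N N T T T T T T T T T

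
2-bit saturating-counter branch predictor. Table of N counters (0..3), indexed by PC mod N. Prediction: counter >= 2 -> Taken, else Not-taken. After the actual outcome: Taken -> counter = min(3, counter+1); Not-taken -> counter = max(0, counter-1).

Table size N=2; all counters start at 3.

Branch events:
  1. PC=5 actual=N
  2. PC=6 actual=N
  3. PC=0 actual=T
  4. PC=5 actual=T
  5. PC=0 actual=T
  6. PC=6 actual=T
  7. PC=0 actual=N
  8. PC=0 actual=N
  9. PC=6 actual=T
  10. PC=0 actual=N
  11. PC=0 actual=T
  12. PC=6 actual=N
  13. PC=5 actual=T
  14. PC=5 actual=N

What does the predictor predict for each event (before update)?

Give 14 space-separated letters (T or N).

Answer: T T T T T T T T N T N T T T

Derivation:
Ev 1: PC=5 idx=1 pred=T actual=N -> ctr[1]=2
Ev 2: PC=6 idx=0 pred=T actual=N -> ctr[0]=2
Ev 3: PC=0 idx=0 pred=T actual=T -> ctr[0]=3
Ev 4: PC=5 idx=1 pred=T actual=T -> ctr[1]=3
Ev 5: PC=0 idx=0 pred=T actual=T -> ctr[0]=3
Ev 6: PC=6 idx=0 pred=T actual=T -> ctr[0]=3
Ev 7: PC=0 idx=0 pred=T actual=N -> ctr[0]=2
Ev 8: PC=0 idx=0 pred=T actual=N -> ctr[0]=1
Ev 9: PC=6 idx=0 pred=N actual=T -> ctr[0]=2
Ev 10: PC=0 idx=0 pred=T actual=N -> ctr[0]=1
Ev 11: PC=0 idx=0 pred=N actual=T -> ctr[0]=2
Ev 12: PC=6 idx=0 pred=T actual=N -> ctr[0]=1
Ev 13: PC=5 idx=1 pred=T actual=T -> ctr[1]=3
Ev 14: PC=5 idx=1 pred=T actual=N -> ctr[1]=2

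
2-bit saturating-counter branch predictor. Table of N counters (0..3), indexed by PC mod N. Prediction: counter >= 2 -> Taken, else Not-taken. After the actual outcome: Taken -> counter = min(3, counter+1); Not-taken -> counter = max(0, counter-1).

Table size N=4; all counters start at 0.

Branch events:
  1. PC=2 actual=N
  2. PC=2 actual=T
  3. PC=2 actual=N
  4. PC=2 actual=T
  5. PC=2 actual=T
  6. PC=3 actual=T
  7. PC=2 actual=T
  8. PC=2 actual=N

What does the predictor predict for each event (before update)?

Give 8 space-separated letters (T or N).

Answer: N N N N N N T T

Derivation:
Ev 1: PC=2 idx=2 pred=N actual=N -> ctr[2]=0
Ev 2: PC=2 idx=2 pred=N actual=T -> ctr[2]=1
Ev 3: PC=2 idx=2 pred=N actual=N -> ctr[2]=0
Ev 4: PC=2 idx=2 pred=N actual=T -> ctr[2]=1
Ev 5: PC=2 idx=2 pred=N actual=T -> ctr[2]=2
Ev 6: PC=3 idx=3 pred=N actual=T -> ctr[3]=1
Ev 7: PC=2 idx=2 pred=T actual=T -> ctr[2]=3
Ev 8: PC=2 idx=2 pred=T actual=N -> ctr[2]=2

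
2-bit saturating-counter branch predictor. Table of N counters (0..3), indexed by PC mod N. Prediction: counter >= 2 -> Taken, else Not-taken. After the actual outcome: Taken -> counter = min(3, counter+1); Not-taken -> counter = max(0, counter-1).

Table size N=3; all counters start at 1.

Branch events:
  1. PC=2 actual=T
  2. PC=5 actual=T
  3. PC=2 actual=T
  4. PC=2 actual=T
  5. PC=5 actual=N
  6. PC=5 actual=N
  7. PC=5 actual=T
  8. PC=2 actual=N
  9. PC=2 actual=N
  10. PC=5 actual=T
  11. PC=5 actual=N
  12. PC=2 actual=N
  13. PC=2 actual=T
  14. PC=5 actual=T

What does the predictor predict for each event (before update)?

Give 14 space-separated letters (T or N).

Answer: N T T T T T N T N N N N N N

Derivation:
Ev 1: PC=2 idx=2 pred=N actual=T -> ctr[2]=2
Ev 2: PC=5 idx=2 pred=T actual=T -> ctr[2]=3
Ev 3: PC=2 idx=2 pred=T actual=T -> ctr[2]=3
Ev 4: PC=2 idx=2 pred=T actual=T -> ctr[2]=3
Ev 5: PC=5 idx=2 pred=T actual=N -> ctr[2]=2
Ev 6: PC=5 idx=2 pred=T actual=N -> ctr[2]=1
Ev 7: PC=5 idx=2 pred=N actual=T -> ctr[2]=2
Ev 8: PC=2 idx=2 pred=T actual=N -> ctr[2]=1
Ev 9: PC=2 idx=2 pred=N actual=N -> ctr[2]=0
Ev 10: PC=5 idx=2 pred=N actual=T -> ctr[2]=1
Ev 11: PC=5 idx=2 pred=N actual=N -> ctr[2]=0
Ev 12: PC=2 idx=2 pred=N actual=N -> ctr[2]=0
Ev 13: PC=2 idx=2 pred=N actual=T -> ctr[2]=1
Ev 14: PC=5 idx=2 pred=N actual=T -> ctr[2]=2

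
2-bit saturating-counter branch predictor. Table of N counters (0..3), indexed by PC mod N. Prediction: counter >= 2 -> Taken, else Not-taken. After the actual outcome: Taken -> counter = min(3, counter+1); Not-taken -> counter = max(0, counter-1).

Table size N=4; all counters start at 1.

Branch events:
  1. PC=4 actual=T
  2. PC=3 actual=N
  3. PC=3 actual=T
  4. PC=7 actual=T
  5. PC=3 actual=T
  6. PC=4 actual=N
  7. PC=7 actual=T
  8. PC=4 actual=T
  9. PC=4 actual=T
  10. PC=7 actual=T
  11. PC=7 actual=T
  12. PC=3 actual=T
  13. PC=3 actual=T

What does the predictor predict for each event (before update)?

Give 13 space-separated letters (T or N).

Ev 1: PC=4 idx=0 pred=N actual=T -> ctr[0]=2
Ev 2: PC=3 idx=3 pred=N actual=N -> ctr[3]=0
Ev 3: PC=3 idx=3 pred=N actual=T -> ctr[3]=1
Ev 4: PC=7 idx=3 pred=N actual=T -> ctr[3]=2
Ev 5: PC=3 idx=3 pred=T actual=T -> ctr[3]=3
Ev 6: PC=4 idx=0 pred=T actual=N -> ctr[0]=1
Ev 7: PC=7 idx=3 pred=T actual=T -> ctr[3]=3
Ev 8: PC=4 idx=0 pred=N actual=T -> ctr[0]=2
Ev 9: PC=4 idx=0 pred=T actual=T -> ctr[0]=3
Ev 10: PC=7 idx=3 pred=T actual=T -> ctr[3]=3
Ev 11: PC=7 idx=3 pred=T actual=T -> ctr[3]=3
Ev 12: PC=3 idx=3 pred=T actual=T -> ctr[3]=3
Ev 13: PC=3 idx=3 pred=T actual=T -> ctr[3]=3

Answer: N N N N T T T N T T T T T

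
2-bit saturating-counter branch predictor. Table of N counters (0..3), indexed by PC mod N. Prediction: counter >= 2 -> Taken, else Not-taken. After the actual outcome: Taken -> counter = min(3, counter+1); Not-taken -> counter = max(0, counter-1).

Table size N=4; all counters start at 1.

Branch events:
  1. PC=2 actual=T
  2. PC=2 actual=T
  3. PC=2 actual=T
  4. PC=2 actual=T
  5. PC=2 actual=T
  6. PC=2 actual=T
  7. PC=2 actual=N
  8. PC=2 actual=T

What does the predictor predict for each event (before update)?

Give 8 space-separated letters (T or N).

Answer: N T T T T T T T

Derivation:
Ev 1: PC=2 idx=2 pred=N actual=T -> ctr[2]=2
Ev 2: PC=2 idx=2 pred=T actual=T -> ctr[2]=3
Ev 3: PC=2 idx=2 pred=T actual=T -> ctr[2]=3
Ev 4: PC=2 idx=2 pred=T actual=T -> ctr[2]=3
Ev 5: PC=2 idx=2 pred=T actual=T -> ctr[2]=3
Ev 6: PC=2 idx=2 pred=T actual=T -> ctr[2]=3
Ev 7: PC=2 idx=2 pred=T actual=N -> ctr[2]=2
Ev 8: PC=2 idx=2 pred=T actual=T -> ctr[2]=3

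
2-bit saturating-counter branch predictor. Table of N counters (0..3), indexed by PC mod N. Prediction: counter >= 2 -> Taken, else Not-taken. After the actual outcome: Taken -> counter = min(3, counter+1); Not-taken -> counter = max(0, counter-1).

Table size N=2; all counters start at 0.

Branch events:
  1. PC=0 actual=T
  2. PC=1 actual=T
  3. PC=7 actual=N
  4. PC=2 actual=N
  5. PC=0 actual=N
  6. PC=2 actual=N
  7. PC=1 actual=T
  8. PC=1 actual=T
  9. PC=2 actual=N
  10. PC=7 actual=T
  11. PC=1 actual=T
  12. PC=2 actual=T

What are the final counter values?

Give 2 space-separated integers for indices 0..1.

Answer: 1 3

Derivation:
Ev 1: PC=0 idx=0 pred=N actual=T -> ctr[0]=1
Ev 2: PC=1 idx=1 pred=N actual=T -> ctr[1]=1
Ev 3: PC=7 idx=1 pred=N actual=N -> ctr[1]=0
Ev 4: PC=2 idx=0 pred=N actual=N -> ctr[0]=0
Ev 5: PC=0 idx=0 pred=N actual=N -> ctr[0]=0
Ev 6: PC=2 idx=0 pred=N actual=N -> ctr[0]=0
Ev 7: PC=1 idx=1 pred=N actual=T -> ctr[1]=1
Ev 8: PC=1 idx=1 pred=N actual=T -> ctr[1]=2
Ev 9: PC=2 idx=0 pred=N actual=N -> ctr[0]=0
Ev 10: PC=7 idx=1 pred=T actual=T -> ctr[1]=3
Ev 11: PC=1 idx=1 pred=T actual=T -> ctr[1]=3
Ev 12: PC=2 idx=0 pred=N actual=T -> ctr[0]=1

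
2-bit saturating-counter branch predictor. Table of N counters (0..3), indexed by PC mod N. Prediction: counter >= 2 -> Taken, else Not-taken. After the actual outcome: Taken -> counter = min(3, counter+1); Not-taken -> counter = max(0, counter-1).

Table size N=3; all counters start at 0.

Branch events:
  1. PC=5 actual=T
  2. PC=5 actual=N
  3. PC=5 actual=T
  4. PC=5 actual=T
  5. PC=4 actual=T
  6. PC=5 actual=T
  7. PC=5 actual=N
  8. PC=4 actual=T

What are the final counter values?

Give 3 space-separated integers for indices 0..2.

Ev 1: PC=5 idx=2 pred=N actual=T -> ctr[2]=1
Ev 2: PC=5 idx=2 pred=N actual=N -> ctr[2]=0
Ev 3: PC=5 idx=2 pred=N actual=T -> ctr[2]=1
Ev 4: PC=5 idx=2 pred=N actual=T -> ctr[2]=2
Ev 5: PC=4 idx=1 pred=N actual=T -> ctr[1]=1
Ev 6: PC=5 idx=2 pred=T actual=T -> ctr[2]=3
Ev 7: PC=5 idx=2 pred=T actual=N -> ctr[2]=2
Ev 8: PC=4 idx=1 pred=N actual=T -> ctr[1]=2

Answer: 0 2 2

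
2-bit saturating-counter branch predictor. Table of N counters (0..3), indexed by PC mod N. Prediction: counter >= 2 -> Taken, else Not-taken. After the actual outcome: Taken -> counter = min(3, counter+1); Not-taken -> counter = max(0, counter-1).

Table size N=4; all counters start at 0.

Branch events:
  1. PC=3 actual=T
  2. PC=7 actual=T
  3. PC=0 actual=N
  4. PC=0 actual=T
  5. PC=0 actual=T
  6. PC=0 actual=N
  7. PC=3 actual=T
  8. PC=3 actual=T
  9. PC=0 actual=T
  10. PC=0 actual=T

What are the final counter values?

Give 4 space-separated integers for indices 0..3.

Ev 1: PC=3 idx=3 pred=N actual=T -> ctr[3]=1
Ev 2: PC=7 idx=3 pred=N actual=T -> ctr[3]=2
Ev 3: PC=0 idx=0 pred=N actual=N -> ctr[0]=0
Ev 4: PC=0 idx=0 pred=N actual=T -> ctr[0]=1
Ev 5: PC=0 idx=0 pred=N actual=T -> ctr[0]=2
Ev 6: PC=0 idx=0 pred=T actual=N -> ctr[0]=1
Ev 7: PC=3 idx=3 pred=T actual=T -> ctr[3]=3
Ev 8: PC=3 idx=3 pred=T actual=T -> ctr[3]=3
Ev 9: PC=0 idx=0 pred=N actual=T -> ctr[0]=2
Ev 10: PC=0 idx=0 pred=T actual=T -> ctr[0]=3

Answer: 3 0 0 3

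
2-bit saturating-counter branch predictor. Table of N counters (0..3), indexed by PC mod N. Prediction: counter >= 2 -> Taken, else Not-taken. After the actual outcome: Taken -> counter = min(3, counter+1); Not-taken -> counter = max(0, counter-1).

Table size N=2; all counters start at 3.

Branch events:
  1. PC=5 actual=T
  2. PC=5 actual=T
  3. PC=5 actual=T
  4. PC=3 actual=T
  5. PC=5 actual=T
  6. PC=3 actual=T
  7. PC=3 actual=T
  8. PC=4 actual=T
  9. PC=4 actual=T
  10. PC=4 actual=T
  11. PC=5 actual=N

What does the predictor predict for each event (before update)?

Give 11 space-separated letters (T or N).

Ev 1: PC=5 idx=1 pred=T actual=T -> ctr[1]=3
Ev 2: PC=5 idx=1 pred=T actual=T -> ctr[1]=3
Ev 3: PC=5 idx=1 pred=T actual=T -> ctr[1]=3
Ev 4: PC=3 idx=1 pred=T actual=T -> ctr[1]=3
Ev 5: PC=5 idx=1 pred=T actual=T -> ctr[1]=3
Ev 6: PC=3 idx=1 pred=T actual=T -> ctr[1]=3
Ev 7: PC=3 idx=1 pred=T actual=T -> ctr[1]=3
Ev 8: PC=4 idx=0 pred=T actual=T -> ctr[0]=3
Ev 9: PC=4 idx=0 pred=T actual=T -> ctr[0]=3
Ev 10: PC=4 idx=0 pred=T actual=T -> ctr[0]=3
Ev 11: PC=5 idx=1 pred=T actual=N -> ctr[1]=2

Answer: T T T T T T T T T T T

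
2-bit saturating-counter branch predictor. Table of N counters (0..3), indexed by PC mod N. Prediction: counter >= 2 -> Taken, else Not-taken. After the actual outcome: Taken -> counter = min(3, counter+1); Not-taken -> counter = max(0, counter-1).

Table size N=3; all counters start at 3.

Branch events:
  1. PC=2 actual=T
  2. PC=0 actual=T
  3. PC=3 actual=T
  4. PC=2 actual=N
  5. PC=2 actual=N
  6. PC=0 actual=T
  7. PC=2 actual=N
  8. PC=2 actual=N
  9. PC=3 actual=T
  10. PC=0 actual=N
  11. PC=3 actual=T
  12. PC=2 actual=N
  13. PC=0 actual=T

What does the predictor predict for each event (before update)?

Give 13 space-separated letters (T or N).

Answer: T T T T T T N N T T T N T

Derivation:
Ev 1: PC=2 idx=2 pred=T actual=T -> ctr[2]=3
Ev 2: PC=0 idx=0 pred=T actual=T -> ctr[0]=3
Ev 3: PC=3 idx=0 pred=T actual=T -> ctr[0]=3
Ev 4: PC=2 idx=2 pred=T actual=N -> ctr[2]=2
Ev 5: PC=2 idx=2 pred=T actual=N -> ctr[2]=1
Ev 6: PC=0 idx=0 pred=T actual=T -> ctr[0]=3
Ev 7: PC=2 idx=2 pred=N actual=N -> ctr[2]=0
Ev 8: PC=2 idx=2 pred=N actual=N -> ctr[2]=0
Ev 9: PC=3 idx=0 pred=T actual=T -> ctr[0]=3
Ev 10: PC=0 idx=0 pred=T actual=N -> ctr[0]=2
Ev 11: PC=3 idx=0 pred=T actual=T -> ctr[0]=3
Ev 12: PC=2 idx=2 pred=N actual=N -> ctr[2]=0
Ev 13: PC=0 idx=0 pred=T actual=T -> ctr[0]=3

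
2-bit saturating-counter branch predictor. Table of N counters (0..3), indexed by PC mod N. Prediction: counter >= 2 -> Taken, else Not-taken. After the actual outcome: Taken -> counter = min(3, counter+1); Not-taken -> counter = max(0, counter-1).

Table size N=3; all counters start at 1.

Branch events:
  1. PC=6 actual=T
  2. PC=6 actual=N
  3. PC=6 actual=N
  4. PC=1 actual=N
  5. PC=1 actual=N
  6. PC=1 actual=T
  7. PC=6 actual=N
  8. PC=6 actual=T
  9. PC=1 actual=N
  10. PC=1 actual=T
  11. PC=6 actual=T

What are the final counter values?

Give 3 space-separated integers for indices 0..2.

Ev 1: PC=6 idx=0 pred=N actual=T -> ctr[0]=2
Ev 2: PC=6 idx=0 pred=T actual=N -> ctr[0]=1
Ev 3: PC=6 idx=0 pred=N actual=N -> ctr[0]=0
Ev 4: PC=1 idx=1 pred=N actual=N -> ctr[1]=0
Ev 5: PC=1 idx=1 pred=N actual=N -> ctr[1]=0
Ev 6: PC=1 idx=1 pred=N actual=T -> ctr[1]=1
Ev 7: PC=6 idx=0 pred=N actual=N -> ctr[0]=0
Ev 8: PC=6 idx=0 pred=N actual=T -> ctr[0]=1
Ev 9: PC=1 idx=1 pred=N actual=N -> ctr[1]=0
Ev 10: PC=1 idx=1 pred=N actual=T -> ctr[1]=1
Ev 11: PC=6 idx=0 pred=N actual=T -> ctr[0]=2

Answer: 2 1 1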